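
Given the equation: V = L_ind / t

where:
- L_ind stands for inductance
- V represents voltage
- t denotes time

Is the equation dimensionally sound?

No

L_ind (inductance) has dimensions [I^-2 L^2 M T^-2].
V (voltage) has dimensions [I^-1 L^2 M T^-3].
t (time) has dimensions [T].

Left side: [I^-1 L^2 M T^-3]
Right side: [I^-2 L^2 M T^-3]

The two sides have different dimensions, so the equation is NOT dimensionally consistent.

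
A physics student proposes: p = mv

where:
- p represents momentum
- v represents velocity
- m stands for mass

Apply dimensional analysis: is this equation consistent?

Yes

p (momentum) has dimensions [L M T^-1].
v (velocity) has dimensions [L T^-1].
m (mass) has dimensions [M].

Left side: [L M T^-1]
Right side: [L M T^-1]

Both sides have the same dimensions, so the equation is dimensionally consistent.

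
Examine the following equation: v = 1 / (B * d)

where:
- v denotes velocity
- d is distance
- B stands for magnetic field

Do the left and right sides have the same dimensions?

No

v (velocity) has dimensions [L T^-1].
d (distance) has dimensions [L].
B (magnetic field) has dimensions [I^-1 M T^-2].

Left side: [L T^-1]
Right side: [I L^-1 M^-1 T^2]

The two sides have different dimensions, so the equation is NOT dimensionally consistent.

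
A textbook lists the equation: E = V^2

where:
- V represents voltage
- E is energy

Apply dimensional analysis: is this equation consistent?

No

V (voltage) has dimensions [I^-1 L^2 M T^-3].
E (energy) has dimensions [L^2 M T^-2].

Left side: [L^2 M T^-2]
Right side: [I^-2 L^4 M^2 T^-6]

The two sides have different dimensions, so the equation is NOT dimensionally consistent.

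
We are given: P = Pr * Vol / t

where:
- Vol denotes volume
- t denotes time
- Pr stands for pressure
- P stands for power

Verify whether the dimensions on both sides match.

Yes

Vol (volume) has dimensions [L^3].
t (time) has dimensions [T].
Pr (pressure) has dimensions [L^-1 M T^-2].
P (power) has dimensions [L^2 M T^-3].

Left side: [L^2 M T^-3]
Right side: [L^2 M T^-3]

Both sides have the same dimensions, so the equation is dimensionally consistent.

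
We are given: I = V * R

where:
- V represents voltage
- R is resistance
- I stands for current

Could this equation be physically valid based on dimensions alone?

No

V (voltage) has dimensions [I^-1 L^2 M T^-3].
R (resistance) has dimensions [I^-2 L^2 M T^-3].
I (current) has dimensions [I].

Left side: [I]
Right side: [I^-3 L^4 M^2 T^-6]

The two sides have different dimensions, so the equation is NOT dimensionally consistent.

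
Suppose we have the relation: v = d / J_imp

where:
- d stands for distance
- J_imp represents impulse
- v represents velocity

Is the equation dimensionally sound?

No

d (distance) has dimensions [L].
J_imp (impulse) has dimensions [L M T^-1].
v (velocity) has dimensions [L T^-1].

Left side: [L T^-1]
Right side: [M^-1 T]

The two sides have different dimensions, so the equation is NOT dimensionally consistent.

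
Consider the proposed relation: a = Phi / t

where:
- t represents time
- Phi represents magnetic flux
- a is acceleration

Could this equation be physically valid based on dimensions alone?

No

t (time) has dimensions [T].
Phi (magnetic flux) has dimensions [I^-1 L^2 M T^-2].
a (acceleration) has dimensions [L T^-2].

Left side: [L T^-2]
Right side: [I^-1 L^2 M T^-3]

The two sides have different dimensions, so the equation is NOT dimensionally consistent.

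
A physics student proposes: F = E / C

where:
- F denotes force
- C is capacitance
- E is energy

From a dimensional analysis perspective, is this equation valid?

No

F (force) has dimensions [L M T^-2].
C (capacitance) has dimensions [I^2 L^-2 M^-1 T^4].
E (energy) has dimensions [L^2 M T^-2].

Left side: [L M T^-2]
Right side: [I^-2 L^4 M^2 T^-6]

The two sides have different dimensions, so the equation is NOT dimensionally consistent.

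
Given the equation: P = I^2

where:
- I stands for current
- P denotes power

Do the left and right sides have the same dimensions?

No

I (current) has dimensions [I].
P (power) has dimensions [L^2 M T^-3].

Left side: [L^2 M T^-3]
Right side: [I^2]

The two sides have different dimensions, so the equation is NOT dimensionally consistent.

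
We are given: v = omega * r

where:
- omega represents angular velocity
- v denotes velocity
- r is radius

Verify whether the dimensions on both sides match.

Yes

omega (angular velocity) has dimensions [T^-1].
v (velocity) has dimensions [L T^-1].
r (radius) has dimensions [L].

Left side: [L T^-1]
Right side: [L T^-1]

Both sides have the same dimensions, so the equation is dimensionally consistent.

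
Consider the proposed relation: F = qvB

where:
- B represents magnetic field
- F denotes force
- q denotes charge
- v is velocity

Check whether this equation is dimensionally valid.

Yes

B (magnetic field) has dimensions [I^-1 M T^-2].
F (force) has dimensions [L M T^-2].
q (charge) has dimensions [I T].
v (velocity) has dimensions [L T^-1].

Left side: [L M T^-2]
Right side: [L M T^-2]

Both sides have the same dimensions, so the equation is dimensionally consistent.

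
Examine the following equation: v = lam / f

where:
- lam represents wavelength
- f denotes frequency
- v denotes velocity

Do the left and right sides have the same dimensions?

No

lam (wavelength) has dimensions [L].
f (frequency) has dimensions [T^-1].
v (velocity) has dimensions [L T^-1].

Left side: [L T^-1]
Right side: [L T]

The two sides have different dimensions, so the equation is NOT dimensionally consistent.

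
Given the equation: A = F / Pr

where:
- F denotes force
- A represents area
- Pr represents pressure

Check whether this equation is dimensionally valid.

Yes

F (force) has dimensions [L M T^-2].
A (area) has dimensions [L^2].
Pr (pressure) has dimensions [L^-1 M T^-2].

Left side: [L^2]
Right side: [L^2]

Both sides have the same dimensions, so the equation is dimensionally consistent.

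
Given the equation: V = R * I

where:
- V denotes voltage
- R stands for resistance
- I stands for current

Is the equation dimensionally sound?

Yes

V (voltage) has dimensions [I^-1 L^2 M T^-3].
R (resistance) has dimensions [I^-2 L^2 M T^-3].
I (current) has dimensions [I].

Left side: [I^-1 L^2 M T^-3]
Right side: [I^-1 L^2 M T^-3]

Both sides have the same dimensions, so the equation is dimensionally consistent.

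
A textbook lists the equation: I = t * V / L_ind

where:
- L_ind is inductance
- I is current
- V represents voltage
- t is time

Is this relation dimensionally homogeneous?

Yes

L_ind (inductance) has dimensions [I^-2 L^2 M T^-2].
I (current) has dimensions [I].
V (voltage) has dimensions [I^-1 L^2 M T^-3].
t (time) has dimensions [T].

Left side: [I]
Right side: [I]

Both sides have the same dimensions, so the equation is dimensionally consistent.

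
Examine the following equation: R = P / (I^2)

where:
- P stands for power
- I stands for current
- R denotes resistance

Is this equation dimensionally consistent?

Yes

P (power) has dimensions [L^2 M T^-3].
I (current) has dimensions [I].
R (resistance) has dimensions [I^-2 L^2 M T^-3].

Left side: [I^-2 L^2 M T^-3]
Right side: [I^-2 L^2 M T^-3]

Both sides have the same dimensions, so the equation is dimensionally consistent.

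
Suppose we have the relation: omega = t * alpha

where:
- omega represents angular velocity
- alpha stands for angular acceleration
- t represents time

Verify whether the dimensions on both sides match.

Yes

omega (angular velocity) has dimensions [T^-1].
alpha (angular acceleration) has dimensions [T^-2].
t (time) has dimensions [T].

Left side: [T^-1]
Right side: [T^-1]

Both sides have the same dimensions, so the equation is dimensionally consistent.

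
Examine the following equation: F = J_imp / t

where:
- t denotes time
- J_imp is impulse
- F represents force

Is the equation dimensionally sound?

Yes

t (time) has dimensions [T].
J_imp (impulse) has dimensions [L M T^-1].
F (force) has dimensions [L M T^-2].

Left side: [L M T^-2]
Right side: [L M T^-2]

Both sides have the same dimensions, so the equation is dimensionally consistent.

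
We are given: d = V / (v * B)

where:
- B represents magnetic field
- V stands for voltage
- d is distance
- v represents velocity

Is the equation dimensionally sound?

Yes

B (magnetic field) has dimensions [I^-1 M T^-2].
V (voltage) has dimensions [I^-1 L^2 M T^-3].
d (distance) has dimensions [L].
v (velocity) has dimensions [L T^-1].

Left side: [L]
Right side: [L]

Both sides have the same dimensions, so the equation is dimensionally consistent.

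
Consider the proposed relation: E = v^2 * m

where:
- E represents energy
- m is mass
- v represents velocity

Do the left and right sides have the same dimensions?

Yes

E (energy) has dimensions [L^2 M T^-2].
m (mass) has dimensions [M].
v (velocity) has dimensions [L T^-1].

Left side: [L^2 M T^-2]
Right side: [L^2 M T^-2]

Both sides have the same dimensions, so the equation is dimensionally consistent.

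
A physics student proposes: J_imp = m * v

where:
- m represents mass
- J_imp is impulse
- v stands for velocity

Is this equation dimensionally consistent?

Yes

m (mass) has dimensions [M].
J_imp (impulse) has dimensions [L M T^-1].
v (velocity) has dimensions [L T^-1].

Left side: [L M T^-1]
Right side: [L M T^-1]

Both sides have the same dimensions, so the equation is dimensionally consistent.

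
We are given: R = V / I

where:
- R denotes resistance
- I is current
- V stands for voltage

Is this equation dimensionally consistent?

Yes

R (resistance) has dimensions [I^-2 L^2 M T^-3].
I (current) has dimensions [I].
V (voltage) has dimensions [I^-1 L^2 M T^-3].

Left side: [I^-2 L^2 M T^-3]
Right side: [I^-2 L^2 M T^-3]

Both sides have the same dimensions, so the equation is dimensionally consistent.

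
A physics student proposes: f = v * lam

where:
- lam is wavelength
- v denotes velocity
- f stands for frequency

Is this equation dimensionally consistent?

No

lam (wavelength) has dimensions [L].
v (velocity) has dimensions [L T^-1].
f (frequency) has dimensions [T^-1].

Left side: [T^-1]
Right side: [L^2 T^-1]

The two sides have different dimensions, so the equation is NOT dimensionally consistent.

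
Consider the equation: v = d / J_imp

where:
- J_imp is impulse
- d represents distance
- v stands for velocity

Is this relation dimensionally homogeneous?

No

J_imp (impulse) has dimensions [L M T^-1].
d (distance) has dimensions [L].
v (velocity) has dimensions [L T^-1].

Left side: [L T^-1]
Right side: [M^-1 T]

The two sides have different dimensions, so the equation is NOT dimensionally consistent.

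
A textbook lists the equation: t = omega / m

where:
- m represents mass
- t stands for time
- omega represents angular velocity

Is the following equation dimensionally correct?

No

m (mass) has dimensions [M].
t (time) has dimensions [T].
omega (angular velocity) has dimensions [T^-1].

Left side: [T]
Right side: [M^-1 T^-1]

The two sides have different dimensions, so the equation is NOT dimensionally consistent.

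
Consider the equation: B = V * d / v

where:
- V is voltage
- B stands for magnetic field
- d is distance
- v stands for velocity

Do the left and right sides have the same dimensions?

No

V (voltage) has dimensions [I^-1 L^2 M T^-3].
B (magnetic field) has dimensions [I^-1 M T^-2].
d (distance) has dimensions [L].
v (velocity) has dimensions [L T^-1].

Left side: [I^-1 M T^-2]
Right side: [I^-1 L^2 M T^-2]

The two sides have different dimensions, so the equation is NOT dimensionally consistent.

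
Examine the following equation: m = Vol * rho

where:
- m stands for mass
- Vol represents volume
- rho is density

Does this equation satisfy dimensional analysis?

Yes

m (mass) has dimensions [M].
Vol (volume) has dimensions [L^3].
rho (density) has dimensions [L^-3 M].

Left side: [M]
Right side: [M]

Both sides have the same dimensions, so the equation is dimensionally consistent.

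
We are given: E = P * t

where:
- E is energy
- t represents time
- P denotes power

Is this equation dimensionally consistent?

Yes

E (energy) has dimensions [L^2 M T^-2].
t (time) has dimensions [T].
P (power) has dimensions [L^2 M T^-3].

Left side: [L^2 M T^-2]
Right side: [L^2 M T^-2]

Both sides have the same dimensions, so the equation is dimensionally consistent.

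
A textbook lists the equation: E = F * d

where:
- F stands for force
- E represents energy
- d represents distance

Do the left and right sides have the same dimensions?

Yes

F (force) has dimensions [L M T^-2].
E (energy) has dimensions [L^2 M T^-2].
d (distance) has dimensions [L].

Left side: [L^2 M T^-2]
Right side: [L^2 M T^-2]

Both sides have the same dimensions, so the equation is dimensionally consistent.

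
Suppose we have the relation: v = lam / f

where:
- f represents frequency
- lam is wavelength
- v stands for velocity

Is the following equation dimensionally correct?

No

f (frequency) has dimensions [T^-1].
lam (wavelength) has dimensions [L].
v (velocity) has dimensions [L T^-1].

Left side: [L T^-1]
Right side: [L T]

The two sides have different dimensions, so the equation is NOT dimensionally consistent.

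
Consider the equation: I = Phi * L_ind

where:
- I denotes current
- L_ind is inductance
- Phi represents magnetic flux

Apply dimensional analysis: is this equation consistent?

No

I (current) has dimensions [I].
L_ind (inductance) has dimensions [I^-2 L^2 M T^-2].
Phi (magnetic flux) has dimensions [I^-1 L^2 M T^-2].

Left side: [I]
Right side: [I^-3 L^4 M^2 T^-4]

The two sides have different dimensions, so the equation is NOT dimensionally consistent.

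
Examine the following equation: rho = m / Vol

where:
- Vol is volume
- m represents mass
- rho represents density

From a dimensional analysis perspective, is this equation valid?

Yes

Vol (volume) has dimensions [L^3].
m (mass) has dimensions [M].
rho (density) has dimensions [L^-3 M].

Left side: [L^-3 M]
Right side: [L^-3 M]

Both sides have the same dimensions, so the equation is dimensionally consistent.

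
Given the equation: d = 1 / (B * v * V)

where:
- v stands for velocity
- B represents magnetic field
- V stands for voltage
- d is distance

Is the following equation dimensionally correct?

No

v (velocity) has dimensions [L T^-1].
B (magnetic field) has dimensions [I^-1 M T^-2].
V (voltage) has dimensions [I^-1 L^2 M T^-3].
d (distance) has dimensions [L].

Left side: [L]
Right side: [I^2 L^-3 M^-2 T^6]

The two sides have different dimensions, so the equation is NOT dimensionally consistent.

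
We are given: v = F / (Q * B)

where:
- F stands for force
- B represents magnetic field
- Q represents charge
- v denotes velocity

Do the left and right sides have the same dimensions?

Yes

F (force) has dimensions [L M T^-2].
B (magnetic field) has dimensions [I^-1 M T^-2].
Q (charge) has dimensions [I T].
v (velocity) has dimensions [L T^-1].

Left side: [L T^-1]
Right side: [L T^-1]

Both sides have the same dimensions, so the equation is dimensionally consistent.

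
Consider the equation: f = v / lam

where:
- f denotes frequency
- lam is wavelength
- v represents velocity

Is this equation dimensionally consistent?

Yes

f (frequency) has dimensions [T^-1].
lam (wavelength) has dimensions [L].
v (velocity) has dimensions [L T^-1].

Left side: [T^-1]
Right side: [T^-1]

Both sides have the same dimensions, so the equation is dimensionally consistent.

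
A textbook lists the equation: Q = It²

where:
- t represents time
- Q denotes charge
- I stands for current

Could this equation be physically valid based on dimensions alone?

No

t (time) has dimensions [T].
Q (charge) has dimensions [I T].
I (current) has dimensions [I].

Left side: [I T]
Right side: [I T^2]

The two sides have different dimensions, so the equation is NOT dimensionally consistent.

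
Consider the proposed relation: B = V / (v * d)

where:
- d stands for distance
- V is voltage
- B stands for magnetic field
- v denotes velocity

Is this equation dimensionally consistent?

Yes

d (distance) has dimensions [L].
V (voltage) has dimensions [I^-1 L^2 M T^-3].
B (magnetic field) has dimensions [I^-1 M T^-2].
v (velocity) has dimensions [L T^-1].

Left side: [I^-1 M T^-2]
Right side: [I^-1 M T^-2]

Both sides have the same dimensions, so the equation is dimensionally consistent.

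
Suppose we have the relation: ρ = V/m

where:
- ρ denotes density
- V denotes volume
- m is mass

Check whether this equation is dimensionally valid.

No

ρ (density) has dimensions [L^-3 M].
V (volume) has dimensions [L^3].
m (mass) has dimensions [M].

Left side: [L^-3 M]
Right side: [L^3 M^-1]

The two sides have different dimensions, so the equation is NOT dimensionally consistent.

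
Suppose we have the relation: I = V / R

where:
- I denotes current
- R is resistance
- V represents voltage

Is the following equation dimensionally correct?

Yes

I (current) has dimensions [I].
R (resistance) has dimensions [I^-2 L^2 M T^-3].
V (voltage) has dimensions [I^-1 L^2 M T^-3].

Left side: [I]
Right side: [I]

Both sides have the same dimensions, so the equation is dimensionally consistent.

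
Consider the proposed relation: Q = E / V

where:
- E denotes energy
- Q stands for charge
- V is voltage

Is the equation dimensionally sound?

Yes

E (energy) has dimensions [L^2 M T^-2].
Q (charge) has dimensions [I T].
V (voltage) has dimensions [I^-1 L^2 M T^-3].

Left side: [I T]
Right side: [I T]

Both sides have the same dimensions, so the equation is dimensionally consistent.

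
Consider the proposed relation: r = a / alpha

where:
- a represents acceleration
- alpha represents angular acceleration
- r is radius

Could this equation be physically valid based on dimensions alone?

Yes

a (acceleration) has dimensions [L T^-2].
alpha (angular acceleration) has dimensions [T^-2].
r (radius) has dimensions [L].

Left side: [L]
Right side: [L]

Both sides have the same dimensions, so the equation is dimensionally consistent.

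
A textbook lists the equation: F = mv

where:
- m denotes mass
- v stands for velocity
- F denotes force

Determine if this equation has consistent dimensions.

No

m (mass) has dimensions [M].
v (velocity) has dimensions [L T^-1].
F (force) has dimensions [L M T^-2].

Left side: [L M T^-2]
Right side: [L M T^-1]

The two sides have different dimensions, so the equation is NOT dimensionally consistent.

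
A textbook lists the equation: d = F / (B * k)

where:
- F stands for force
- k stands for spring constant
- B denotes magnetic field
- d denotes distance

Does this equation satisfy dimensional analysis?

No

F (force) has dimensions [L M T^-2].
k (spring constant) has dimensions [M T^-2].
B (magnetic field) has dimensions [I^-1 M T^-2].
d (distance) has dimensions [L].

Left side: [L]
Right side: [I L M^-1 T^2]

The two sides have different dimensions, so the equation is NOT dimensionally consistent.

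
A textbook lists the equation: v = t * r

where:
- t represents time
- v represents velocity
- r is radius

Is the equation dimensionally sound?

No

t (time) has dimensions [T].
v (velocity) has dimensions [L T^-1].
r (radius) has dimensions [L].

Left side: [L T^-1]
Right side: [L T]

The two sides have different dimensions, so the equation is NOT dimensionally consistent.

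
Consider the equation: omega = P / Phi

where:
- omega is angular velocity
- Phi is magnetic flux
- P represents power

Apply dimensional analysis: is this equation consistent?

No

omega (angular velocity) has dimensions [T^-1].
Phi (magnetic flux) has dimensions [I^-1 L^2 M T^-2].
P (power) has dimensions [L^2 M T^-3].

Left side: [T^-1]
Right side: [I T^-1]

The two sides have different dimensions, so the equation is NOT dimensionally consistent.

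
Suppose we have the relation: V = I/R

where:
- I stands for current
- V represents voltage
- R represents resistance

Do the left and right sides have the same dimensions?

No

I (current) has dimensions [I].
V (voltage) has dimensions [I^-1 L^2 M T^-3].
R (resistance) has dimensions [I^-2 L^2 M T^-3].

Left side: [I^-1 L^2 M T^-3]
Right side: [I^3 L^-2 M^-1 T^3]

The two sides have different dimensions, so the equation is NOT dimensionally consistent.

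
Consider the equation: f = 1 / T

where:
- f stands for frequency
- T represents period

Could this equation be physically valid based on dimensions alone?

Yes

f (frequency) has dimensions [T^-1].
T (period) has dimensions [T].

Left side: [T^-1]
Right side: [T^-1]

Both sides have the same dimensions, so the equation is dimensionally consistent.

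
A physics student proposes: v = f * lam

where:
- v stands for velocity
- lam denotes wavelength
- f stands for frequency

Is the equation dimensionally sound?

Yes

v (velocity) has dimensions [L T^-1].
lam (wavelength) has dimensions [L].
f (frequency) has dimensions [T^-1].

Left side: [L T^-1]
Right side: [L T^-1]

Both sides have the same dimensions, so the equation is dimensionally consistent.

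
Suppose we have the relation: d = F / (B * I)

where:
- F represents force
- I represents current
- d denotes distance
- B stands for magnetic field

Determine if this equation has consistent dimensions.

Yes

F (force) has dimensions [L M T^-2].
I (current) has dimensions [I].
d (distance) has dimensions [L].
B (magnetic field) has dimensions [I^-1 M T^-2].

Left side: [L]
Right side: [L]

Both sides have the same dimensions, so the equation is dimensionally consistent.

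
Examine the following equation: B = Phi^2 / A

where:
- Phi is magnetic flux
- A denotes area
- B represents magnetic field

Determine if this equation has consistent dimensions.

No

Phi (magnetic flux) has dimensions [I^-1 L^2 M T^-2].
A (area) has dimensions [L^2].
B (magnetic field) has dimensions [I^-1 M T^-2].

Left side: [I^-1 M T^-2]
Right side: [I^-2 L^2 M^2 T^-4]

The two sides have different dimensions, so the equation is NOT dimensionally consistent.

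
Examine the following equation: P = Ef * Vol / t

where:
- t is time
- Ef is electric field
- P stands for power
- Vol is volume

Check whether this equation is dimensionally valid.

No

t (time) has dimensions [T].
Ef (electric field) has dimensions [I^-1 L M T^-3].
P (power) has dimensions [L^2 M T^-3].
Vol (volume) has dimensions [L^3].

Left side: [L^2 M T^-3]
Right side: [I^-1 L^4 M T^-4]

The two sides have different dimensions, so the equation is NOT dimensionally consistent.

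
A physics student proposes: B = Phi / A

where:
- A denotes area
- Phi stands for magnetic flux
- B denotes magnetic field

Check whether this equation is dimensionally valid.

Yes

A (area) has dimensions [L^2].
Phi (magnetic flux) has dimensions [I^-1 L^2 M T^-2].
B (magnetic field) has dimensions [I^-1 M T^-2].

Left side: [I^-1 M T^-2]
Right side: [I^-1 M T^-2]

Both sides have the same dimensions, so the equation is dimensionally consistent.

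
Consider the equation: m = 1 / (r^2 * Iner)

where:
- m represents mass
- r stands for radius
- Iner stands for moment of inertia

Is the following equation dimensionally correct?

No

m (mass) has dimensions [M].
r (radius) has dimensions [L].
Iner (moment of inertia) has dimensions [L^2 M].

Left side: [M]
Right side: [L^-4 M^-1]

The two sides have different dimensions, so the equation is NOT dimensionally consistent.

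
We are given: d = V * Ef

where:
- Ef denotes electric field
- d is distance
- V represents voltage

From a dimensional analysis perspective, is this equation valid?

No

Ef (electric field) has dimensions [I^-1 L M T^-3].
d (distance) has dimensions [L].
V (voltage) has dimensions [I^-1 L^2 M T^-3].

Left side: [L]
Right side: [I^-2 L^3 M^2 T^-6]

The two sides have different dimensions, so the equation is NOT dimensionally consistent.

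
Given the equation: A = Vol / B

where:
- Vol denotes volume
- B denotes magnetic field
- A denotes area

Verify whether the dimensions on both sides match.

No

Vol (volume) has dimensions [L^3].
B (magnetic field) has dimensions [I^-1 M T^-2].
A (area) has dimensions [L^2].

Left side: [L^2]
Right side: [I L^3 M^-1 T^2]

The two sides have different dimensions, so the equation is NOT dimensionally consistent.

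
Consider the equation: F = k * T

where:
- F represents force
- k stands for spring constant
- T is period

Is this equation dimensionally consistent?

No

F (force) has dimensions [L M T^-2].
k (spring constant) has dimensions [M T^-2].
T (period) has dimensions [T].

Left side: [L M T^-2]
Right side: [M T^-1]

The two sides have different dimensions, so the equation is NOT dimensionally consistent.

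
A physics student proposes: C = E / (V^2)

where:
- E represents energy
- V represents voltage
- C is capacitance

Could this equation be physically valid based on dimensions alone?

Yes

E (energy) has dimensions [L^2 M T^-2].
V (voltage) has dimensions [I^-1 L^2 M T^-3].
C (capacitance) has dimensions [I^2 L^-2 M^-1 T^4].

Left side: [I^2 L^-2 M^-1 T^4]
Right side: [I^2 L^-2 M^-1 T^4]

Both sides have the same dimensions, so the equation is dimensionally consistent.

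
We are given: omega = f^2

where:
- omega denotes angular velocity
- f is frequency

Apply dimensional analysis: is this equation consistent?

No

omega (angular velocity) has dimensions [T^-1].
f (frequency) has dimensions [T^-1].

Left side: [T^-1]
Right side: [T^-2]

The two sides have different dimensions, so the equation is NOT dimensionally consistent.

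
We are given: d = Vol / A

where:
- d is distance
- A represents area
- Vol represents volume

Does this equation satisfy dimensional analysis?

Yes

d (distance) has dimensions [L].
A (area) has dimensions [L^2].
Vol (volume) has dimensions [L^3].

Left side: [L]
Right side: [L]

Both sides have the same dimensions, so the equation is dimensionally consistent.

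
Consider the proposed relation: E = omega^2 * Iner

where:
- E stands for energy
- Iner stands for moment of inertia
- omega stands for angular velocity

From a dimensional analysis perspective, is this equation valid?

Yes

E (energy) has dimensions [L^2 M T^-2].
Iner (moment of inertia) has dimensions [L^2 M].
omega (angular velocity) has dimensions [T^-1].

Left side: [L^2 M T^-2]
Right side: [L^2 M T^-2]

Both sides have the same dimensions, so the equation is dimensionally consistent.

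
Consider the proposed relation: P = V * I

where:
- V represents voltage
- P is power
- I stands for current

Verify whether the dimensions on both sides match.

Yes

V (voltage) has dimensions [I^-1 L^2 M T^-3].
P (power) has dimensions [L^2 M T^-3].
I (current) has dimensions [I].

Left side: [L^2 M T^-3]
Right side: [L^2 M T^-3]

Both sides have the same dimensions, so the equation is dimensionally consistent.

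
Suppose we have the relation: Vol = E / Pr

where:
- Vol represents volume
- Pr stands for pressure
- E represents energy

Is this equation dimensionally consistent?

Yes

Vol (volume) has dimensions [L^3].
Pr (pressure) has dimensions [L^-1 M T^-2].
E (energy) has dimensions [L^2 M T^-2].

Left side: [L^3]
Right side: [L^3]

Both sides have the same dimensions, so the equation is dimensionally consistent.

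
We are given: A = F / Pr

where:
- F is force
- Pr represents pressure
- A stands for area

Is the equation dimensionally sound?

Yes

F (force) has dimensions [L M T^-2].
Pr (pressure) has dimensions [L^-1 M T^-2].
A (area) has dimensions [L^2].

Left side: [L^2]
Right side: [L^2]

Both sides have the same dimensions, so the equation is dimensionally consistent.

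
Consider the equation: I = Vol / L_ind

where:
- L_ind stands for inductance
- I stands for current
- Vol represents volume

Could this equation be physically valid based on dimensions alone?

No

L_ind (inductance) has dimensions [I^-2 L^2 M T^-2].
I (current) has dimensions [I].
Vol (volume) has dimensions [L^3].

Left side: [I]
Right side: [I^2 L M^-1 T^2]

The two sides have different dimensions, so the equation is NOT dimensionally consistent.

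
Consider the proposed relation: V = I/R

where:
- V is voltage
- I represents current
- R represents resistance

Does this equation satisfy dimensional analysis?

No

V (voltage) has dimensions [I^-1 L^2 M T^-3].
I (current) has dimensions [I].
R (resistance) has dimensions [I^-2 L^2 M T^-3].

Left side: [I^-1 L^2 M T^-3]
Right side: [I^3 L^-2 M^-1 T^3]

The two sides have different dimensions, so the equation is NOT dimensionally consistent.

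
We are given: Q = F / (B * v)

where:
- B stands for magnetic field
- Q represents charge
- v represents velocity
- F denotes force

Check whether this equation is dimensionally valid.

Yes

B (magnetic field) has dimensions [I^-1 M T^-2].
Q (charge) has dimensions [I T].
v (velocity) has dimensions [L T^-1].
F (force) has dimensions [L M T^-2].

Left side: [I T]
Right side: [I T]

Both sides have the same dimensions, so the equation is dimensionally consistent.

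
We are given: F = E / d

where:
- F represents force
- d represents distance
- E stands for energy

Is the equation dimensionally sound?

Yes

F (force) has dimensions [L M T^-2].
d (distance) has dimensions [L].
E (energy) has dimensions [L^2 M T^-2].

Left side: [L M T^-2]
Right side: [L M T^-2]

Both sides have the same dimensions, so the equation is dimensionally consistent.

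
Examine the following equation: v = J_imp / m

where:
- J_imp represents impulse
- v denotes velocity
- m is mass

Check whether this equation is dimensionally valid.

Yes

J_imp (impulse) has dimensions [L M T^-1].
v (velocity) has dimensions [L T^-1].
m (mass) has dimensions [M].

Left side: [L T^-1]
Right side: [L T^-1]

Both sides have the same dimensions, so the equation is dimensionally consistent.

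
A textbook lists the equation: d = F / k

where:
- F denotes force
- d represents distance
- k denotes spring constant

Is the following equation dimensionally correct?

Yes

F (force) has dimensions [L M T^-2].
d (distance) has dimensions [L].
k (spring constant) has dimensions [M T^-2].

Left side: [L]
Right side: [L]

Both sides have the same dimensions, so the equation is dimensionally consistent.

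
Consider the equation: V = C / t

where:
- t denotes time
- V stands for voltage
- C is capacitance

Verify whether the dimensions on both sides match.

No

t (time) has dimensions [T].
V (voltage) has dimensions [I^-1 L^2 M T^-3].
C (capacitance) has dimensions [I^2 L^-2 M^-1 T^4].

Left side: [I^-1 L^2 M T^-3]
Right side: [I^2 L^-2 M^-1 T^3]

The two sides have different dimensions, so the equation is NOT dimensionally consistent.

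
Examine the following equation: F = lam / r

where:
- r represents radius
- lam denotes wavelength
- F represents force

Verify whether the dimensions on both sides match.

No

r (radius) has dimensions [L].
lam (wavelength) has dimensions [L].
F (force) has dimensions [L M T^-2].

Left side: [L M T^-2]
Right side: [dimensionless]

The two sides have different dimensions, so the equation is NOT dimensionally consistent.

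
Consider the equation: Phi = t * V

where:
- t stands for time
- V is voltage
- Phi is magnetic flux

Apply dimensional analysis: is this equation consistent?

Yes

t (time) has dimensions [T].
V (voltage) has dimensions [I^-1 L^2 M T^-3].
Phi (magnetic flux) has dimensions [I^-1 L^2 M T^-2].

Left side: [I^-1 L^2 M T^-2]
Right side: [I^-1 L^2 M T^-2]

Both sides have the same dimensions, so the equation is dimensionally consistent.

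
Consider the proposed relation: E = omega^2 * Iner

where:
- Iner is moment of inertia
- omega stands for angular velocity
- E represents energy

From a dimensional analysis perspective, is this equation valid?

Yes

Iner (moment of inertia) has dimensions [L^2 M].
omega (angular velocity) has dimensions [T^-1].
E (energy) has dimensions [L^2 M T^-2].

Left side: [L^2 M T^-2]
Right side: [L^2 M T^-2]

Both sides have the same dimensions, so the equation is dimensionally consistent.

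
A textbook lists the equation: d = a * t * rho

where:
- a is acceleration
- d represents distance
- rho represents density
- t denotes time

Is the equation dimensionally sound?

No

a (acceleration) has dimensions [L T^-2].
d (distance) has dimensions [L].
rho (density) has dimensions [L^-3 M].
t (time) has dimensions [T].

Left side: [L]
Right side: [L^-2 M T^-1]

The two sides have different dimensions, so the equation is NOT dimensionally consistent.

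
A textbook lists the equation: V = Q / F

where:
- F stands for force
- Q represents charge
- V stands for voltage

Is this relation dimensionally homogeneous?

No

F (force) has dimensions [L M T^-2].
Q (charge) has dimensions [I T].
V (voltage) has dimensions [I^-1 L^2 M T^-3].

Left side: [I^-1 L^2 M T^-3]
Right side: [I L^-1 M^-1 T^3]

The two sides have different dimensions, so the equation is NOT dimensionally consistent.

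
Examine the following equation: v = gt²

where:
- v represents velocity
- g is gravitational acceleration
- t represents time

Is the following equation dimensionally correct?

No

v (velocity) has dimensions [L T^-1].
g (gravitational acceleration) has dimensions [L T^-2].
t (time) has dimensions [T].

Left side: [L T^-1]
Right side: [L]

The two sides have different dimensions, so the equation is NOT dimensionally consistent.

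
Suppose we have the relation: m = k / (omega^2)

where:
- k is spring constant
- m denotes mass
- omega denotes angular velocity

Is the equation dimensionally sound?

Yes

k (spring constant) has dimensions [M T^-2].
m (mass) has dimensions [M].
omega (angular velocity) has dimensions [T^-1].

Left side: [M]
Right side: [M]

Both sides have the same dimensions, so the equation is dimensionally consistent.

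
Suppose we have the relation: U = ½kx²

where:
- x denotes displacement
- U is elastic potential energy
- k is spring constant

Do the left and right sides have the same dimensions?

Yes

x (displacement) has dimensions [L].
U (elastic potential energy) has dimensions [L^2 M T^-2].
k (spring constant) has dimensions [M T^-2].

Left side: [L^2 M T^-2]
Right side: [L^2 M T^-2]

Both sides have the same dimensions, so the equation is dimensionally consistent.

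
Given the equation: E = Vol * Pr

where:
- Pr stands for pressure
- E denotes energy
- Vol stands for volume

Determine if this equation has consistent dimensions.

Yes

Pr (pressure) has dimensions [L^-1 M T^-2].
E (energy) has dimensions [L^2 M T^-2].
Vol (volume) has dimensions [L^3].

Left side: [L^2 M T^-2]
Right side: [L^2 M T^-2]

Both sides have the same dimensions, so the equation is dimensionally consistent.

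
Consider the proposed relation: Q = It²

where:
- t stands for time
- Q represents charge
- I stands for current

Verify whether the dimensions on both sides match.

No

t (time) has dimensions [T].
Q (charge) has dimensions [I T].
I (current) has dimensions [I].

Left side: [I T]
Right side: [I T^2]

The two sides have different dimensions, so the equation is NOT dimensionally consistent.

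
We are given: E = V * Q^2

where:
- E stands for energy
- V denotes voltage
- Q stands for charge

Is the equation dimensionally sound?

No

E (energy) has dimensions [L^2 M T^-2].
V (voltage) has dimensions [I^-1 L^2 M T^-3].
Q (charge) has dimensions [I T].

Left side: [L^2 M T^-2]
Right side: [I L^2 M T^-1]

The two sides have different dimensions, so the equation is NOT dimensionally consistent.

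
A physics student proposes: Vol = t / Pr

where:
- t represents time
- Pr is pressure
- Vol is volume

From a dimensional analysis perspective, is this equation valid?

No

t (time) has dimensions [T].
Pr (pressure) has dimensions [L^-1 M T^-2].
Vol (volume) has dimensions [L^3].

Left side: [L^3]
Right side: [L M^-1 T^3]

The two sides have different dimensions, so the equation is NOT dimensionally consistent.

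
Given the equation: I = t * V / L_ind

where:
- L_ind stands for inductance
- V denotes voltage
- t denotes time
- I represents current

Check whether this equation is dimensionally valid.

Yes

L_ind (inductance) has dimensions [I^-2 L^2 M T^-2].
V (voltage) has dimensions [I^-1 L^2 M T^-3].
t (time) has dimensions [T].
I (current) has dimensions [I].

Left side: [I]
Right side: [I]

Both sides have the same dimensions, so the equation is dimensionally consistent.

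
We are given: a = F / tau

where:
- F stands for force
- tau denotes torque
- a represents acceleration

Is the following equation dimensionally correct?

No

F (force) has dimensions [L M T^-2].
tau (torque) has dimensions [L^2 M T^-2].
a (acceleration) has dimensions [L T^-2].

Left side: [L T^-2]
Right side: [L^-1]

The two sides have different dimensions, so the equation is NOT dimensionally consistent.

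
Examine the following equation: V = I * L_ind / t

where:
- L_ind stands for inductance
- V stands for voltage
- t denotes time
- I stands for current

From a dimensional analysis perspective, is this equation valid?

Yes

L_ind (inductance) has dimensions [I^-2 L^2 M T^-2].
V (voltage) has dimensions [I^-1 L^2 M T^-3].
t (time) has dimensions [T].
I (current) has dimensions [I].

Left side: [I^-1 L^2 M T^-3]
Right side: [I^-1 L^2 M T^-3]

Both sides have the same dimensions, so the equation is dimensionally consistent.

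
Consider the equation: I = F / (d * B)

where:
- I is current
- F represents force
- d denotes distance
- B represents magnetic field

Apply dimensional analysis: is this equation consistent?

Yes

I (current) has dimensions [I].
F (force) has dimensions [L M T^-2].
d (distance) has dimensions [L].
B (magnetic field) has dimensions [I^-1 M T^-2].

Left side: [I]
Right side: [I]

Both sides have the same dimensions, so the equation is dimensionally consistent.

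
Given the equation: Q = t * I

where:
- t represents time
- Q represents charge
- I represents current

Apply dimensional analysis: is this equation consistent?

Yes

t (time) has dimensions [T].
Q (charge) has dimensions [I T].
I (current) has dimensions [I].

Left side: [I T]
Right side: [I T]

Both sides have the same dimensions, so the equation is dimensionally consistent.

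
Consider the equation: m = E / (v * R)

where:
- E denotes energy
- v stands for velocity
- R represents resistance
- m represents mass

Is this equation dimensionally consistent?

No

E (energy) has dimensions [L^2 M T^-2].
v (velocity) has dimensions [L T^-1].
R (resistance) has dimensions [I^-2 L^2 M T^-3].
m (mass) has dimensions [M].

Left side: [M]
Right side: [I^2 L^-1 T^2]

The two sides have different dimensions, so the equation is NOT dimensionally consistent.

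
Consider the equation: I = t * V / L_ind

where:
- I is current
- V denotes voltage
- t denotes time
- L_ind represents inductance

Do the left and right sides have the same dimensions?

Yes

I (current) has dimensions [I].
V (voltage) has dimensions [I^-1 L^2 M T^-3].
t (time) has dimensions [T].
L_ind (inductance) has dimensions [I^-2 L^2 M T^-2].

Left side: [I]
Right side: [I]

Both sides have the same dimensions, so the equation is dimensionally consistent.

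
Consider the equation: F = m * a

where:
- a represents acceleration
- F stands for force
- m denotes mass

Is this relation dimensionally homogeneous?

Yes

a (acceleration) has dimensions [L T^-2].
F (force) has dimensions [L M T^-2].
m (mass) has dimensions [M].

Left side: [L M T^-2]
Right side: [L M T^-2]

Both sides have the same dimensions, so the equation is dimensionally consistent.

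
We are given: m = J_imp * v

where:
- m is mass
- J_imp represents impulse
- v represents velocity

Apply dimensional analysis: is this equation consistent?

No

m (mass) has dimensions [M].
J_imp (impulse) has dimensions [L M T^-1].
v (velocity) has dimensions [L T^-1].

Left side: [M]
Right side: [L^2 M T^-2]

The two sides have different dimensions, so the equation is NOT dimensionally consistent.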